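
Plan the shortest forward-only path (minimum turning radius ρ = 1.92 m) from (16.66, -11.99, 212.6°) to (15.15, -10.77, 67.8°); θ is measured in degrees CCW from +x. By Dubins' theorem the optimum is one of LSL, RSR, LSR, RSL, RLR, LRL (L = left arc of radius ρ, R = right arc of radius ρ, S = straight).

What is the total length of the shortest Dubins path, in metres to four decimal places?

12.9978 m

Let ψ = atan2(Δy, Δx) = atan2(1.22, -1.51) = 141.0636° be the start→goal bearing.
Normalize: d = |goal − start| / ρ = 1.941262/1.92 = 1.011074, α = (θ_start − ψ) mod 360° = 71.5364° = 1.248545 rad, β = (θ_goal − ψ) mod 360° = 286.7364° = 5.004494 rad.
Common terms: sin α = 0.948525, cos α = 0.316703, sin β = -0.957640, cos β = 0.287969, cos(α−β) = -0.817145, d² = 1.022271. Work in radians in the unit-radius frame; every candidate has L = ρ·(t + p + q).
LSL: p² = 2 + d² − 2cos(α−β) + 2d(sin α − sin β) = 8.511109; p = √p² = 2.917380; φ = atan2(cos β − cos α, d + sin α − sin β) = -0.009849 rad; t = (φ − α) mod 2π = 5.024791 rad, q = (β − φ) mod 2π = 5.014343 rad → L = 1.92·(5.024791 + 2.917380 + 5.014343) = 1.92·12.956514 = 24.876508 m
RSR: p² = 2 + d² − 2cos(α−β) + 2d(sin β − sin α) = 0.802013; p = √p² = 0.895552; φ = atan2(cos α − cos β, d − sin α + sin β) = 3.109502 rad; t = (α − φ) mod 2π = 4.422229 rad, q = (φ − β) mod 2π = 4.388193 rad → L = 1.92·(4.422229 + 0.895552 + 4.388193) = 1.92·9.705974 = 18.635470 m
LSR: p² = d² − 2 + 2cos(α−β) + 2d(sin α + sin β) = -2.630451 < 0 → infeasible
RSL: p² = d² − 2 + 2cos(α−β) − 2d(sin α + sin β) = -2.593587 < 0 → infeasible
RLR: c = (6 − d² + 2cos(α−β) + 2d(sin α − sin β))/8 = 0.899748; p = 2π − arccos c = 5.831582 rad; φ = atan2(cos α − cos β, d − sin α + sin β) = 3.109502 rad; t = (α − φ + p/2) mod 2π = 1.054834 rad, q = (α − β − t + p) mod 2π = 1.020799 rad → L = 1.92·(1.054834 + 5.831582 + 1.020799) = 1.92·7.907215 = 15.181852 m
LRL: c = (6 − d² + 2cos(α−β) − 2d(sin α − sin β))/8 = -0.063889; p = 2π − arccos c = 4.648457 rad; φ = atan2(cos β − cos α, d + sin α − sin β) = -0.009849 rad; t = (φ − α + p/2) mod 2π = 1.065834 rad, q = (β − α − t + p) mod 2π = 1.055386 rad → L = 1.92·(1.065834 + 4.648457 + 1.055386) = 1.92·6.769677 = 12.997780 m
Shortest: LRL with L = 12.997780 m ≈ 12.9978 m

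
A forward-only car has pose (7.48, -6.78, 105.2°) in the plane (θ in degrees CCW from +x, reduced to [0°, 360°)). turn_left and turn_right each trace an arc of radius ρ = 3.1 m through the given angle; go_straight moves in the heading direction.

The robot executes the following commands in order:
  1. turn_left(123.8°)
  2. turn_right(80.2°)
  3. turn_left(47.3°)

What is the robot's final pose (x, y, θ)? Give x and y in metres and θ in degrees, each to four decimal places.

set_pose: (x, y, θ) = (7.4800, -6.7800, 105.2000°), ρ = 3.1
turn_left(123.8°): centre at ρ to the left, rotate +123.8° → (2.1488, -5.5590, 229.0000°)
turn_right(80.2°): centre at ρ to the right, rotate −80.2° → (-1.7966, -6.1768, 148.8000°)
turn_left(47.3°): centre at ρ to the left, rotate +47.3° → (-4.2622, -5.8501, 196.1000°)

(-4.2622, -5.8501, 196.1000°)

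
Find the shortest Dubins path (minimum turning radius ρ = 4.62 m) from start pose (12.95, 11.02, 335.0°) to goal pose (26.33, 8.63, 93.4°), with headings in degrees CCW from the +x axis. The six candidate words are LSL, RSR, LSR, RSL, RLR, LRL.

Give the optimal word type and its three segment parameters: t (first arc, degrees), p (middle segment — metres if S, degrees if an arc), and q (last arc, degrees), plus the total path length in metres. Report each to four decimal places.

Let ψ = atan2(Δy, Δx) = atan2(-2.39, 13.38) = -10.1276° be the start→goal bearing.
Normalize: d = |goal − start| / ρ = 13.591781/4.62 = 2.941944, α = (θ_start − ψ) mod 360° = 345.1276° = 6.023614 rad, β = (θ_goal − ψ) mod 360° = 103.5276° = 1.806898 rad.
Common terms: sin α = -0.256667, cos α = 0.966500, sin β = 0.972257, cos β = -0.233914, cos(α−β) = -0.475624, d² = 8.655034. Work in radians in the unit-radius frame; every candidate has L = ρ·(t + p + q).
LSL: p² = 2 + d² − 2cos(α−β) + 2d(sin α − sin β) = 4.375432; p = √p² = 2.091753; φ = atan2(cos β − cos α, d + sin α − sin β) = -0.611235 rad; t = (φ − α) mod 2π = 5.931522 rad, q = (β − φ) mod 2π = 2.418133 rad → L = 4.62·(5.931522 + 2.091753 + 2.418133) = 4.62·10.441408 = 48.239307 m
RSR: p² = 2 + d² − 2cos(α−β) + 2d(sin β − sin α) = 18.837132; p = √p² = 4.340176; φ = atan2(cos α − cos β, d − sin α + sin β) = 0.280235 rad; t = (α − φ) mod 2π = 5.743378 rad, q = (φ − β) mod 2π = 4.756523 rad → L = 4.62·(5.743378 + 4.340176 + 4.756523) = 4.62·14.840077 = 68.561157 m
LSR: p² = d² − 2 + 2cos(α−β) + 2d(sin α + sin β) = 9.914240; p = √p² = 3.148689; φ = atan2(−cos α − cos β, d + sin α + sin β) − atan2(−2, p) = 0.368211 rad; t = (φ − α) mod 2π = 0.627782 rad, q = (φ − β) mod 2π = 4.844498 rad → L = 4.62·(0.627782 + 3.148689 + 4.844498) = 4.62·8.620969 = 39.828877 m
RSL: p² = d² − 2 + 2cos(α−β) − 2d(sin α + sin β) = 1.493331; p = √p² = 1.222019; φ = atan2(cos α + cos β, d − sin α − sin β) − atan2(2, p) = -0.704429 rad; t = (α − φ) mod 2π = 0.444857 rad, q = (β − φ) mod 2π = 2.511327 rad → L = 4.62·(0.444857 + 1.222019 + 2.511327) = 4.62·4.178203 = 19.303296 m
RLR: c = (6 − d² + 2cos(α−β) + 2d(sin α − sin β))/8 = -1.354642, |c| > 1 → infeasible
LRL: c = (6 − d² + 2cos(α−β) − 2d(sin α − sin β))/8 = 0.453071; p = 2π − arccos c = 5.182596 rad; φ = atan2(cos β − cos α, d + sin α − sin β) = -0.611235 rad; t = (φ − α + p/2) mod 2π = 2.239635 rad, q = (β − α − t + p) mod 2π = 5.009431 rad → L = 4.62·(2.239635 + 5.182596 + 5.009431) = 4.62·12.431662 = 57.434279 m
Shortest: RSL with L = 19.303296 m ≈ 19.3033 m
Convert RSL to answer units (arcs ×180/π): t = 0.444857·180/π = 25.4884°, p = ρ·p = 4.62·1.222019 = 5.6457 m, q = 2.511327·180/π = 143.8884°, L = 19.3033 m.

RSL: t = 25.4884°, p = 5.6457 m, q = 143.8884°, L = 19.3033 m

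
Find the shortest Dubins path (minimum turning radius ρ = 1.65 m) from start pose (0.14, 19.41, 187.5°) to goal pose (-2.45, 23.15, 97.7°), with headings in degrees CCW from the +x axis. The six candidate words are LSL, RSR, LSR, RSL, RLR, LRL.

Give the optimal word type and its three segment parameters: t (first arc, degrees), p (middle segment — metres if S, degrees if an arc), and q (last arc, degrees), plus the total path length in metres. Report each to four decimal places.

RSR: t = 79.8571°, p = 2.4400 m, q = 9.9429°, L = 5.0260 m

Let ψ = atan2(Δy, Δx) = atan2(3.74, -2.59) = 124.7031° be the start→goal bearing.
Normalize: d = |goal − start| / ρ = 4.549253/1.65 = 2.757123, α = (θ_start − ψ) mod 360° = 62.7969° = 1.096012 rad, β = (θ_goal − ψ) mod 360° = 332.9969° = 5.811892 rad.
Common terms: sin α = 0.889391, cos α = 0.457146, sin β = -0.454039, cos β = 0.890982, cos(α−β) = 0.003491, d² = 7.601726. Work in radians in the unit-radius frame; every candidate has L = ρ·(t + p + q).
LSL: p² = 2 + d² − 2cos(α−β) + 2d(sin α − sin β) = 17.002751; p = √p² = 4.123439; φ = atan2(cos β − cos α, d + sin α − sin β) = 0.105407 rad; t = (φ − α) mod 2π = 5.292580 rad, q = (β − φ) mod 2π = 5.706485 rad → L = 1.65·(5.292580 + 4.123439 + 5.706485) = 1.65·15.122504 = 24.952132 m
RSR: p² = 2 + d² − 2cos(α−β) + 2d(sin β − sin α) = 2.186739; p = √p² = 1.478763; φ = atan2(cos α − cos β, d − sin α + sin β) = -0.297758 rad; t = (α − φ) mod 2π = 1.393770 rad, q = (φ − β) mod 2π = 0.173536 rad → L = 1.65·(1.393770 + 1.478763 + 0.173536) = 1.65·3.046068 = 5.026013 m
LSR: p² = d² − 2 + 2cos(α−β) + 2d(sin α + sin β) = 8.009348; p = √p² = 2.830079; φ = atan2(−cos α − cos β, d + sin α + sin β) − atan2(−2, p) = 0.215637 rad; t = (φ − α) mod 2π = 5.402810 rad, q = (φ − β) mod 2π = 0.686931 rad → L = 1.65·(5.402810 + 2.830079 + 0.686931) = 1.65·8.919820 = 14.717703 m
RSL: p² = d² − 2 + 2cos(α−β) − 2d(sin α + sin β) = 3.208067; p = √p² = 1.791108; φ = atan2(cos α + cos β, d − sin α − sin β) − atan2(2, p) = -0.314376 rad; t = (α − φ) mod 2π = 1.410388 rad, q = (β − φ) mod 2π = 6.126268 rad → L = 1.65·(1.410388 + 1.791108 + 6.126268) = 1.65·9.327763 = 15.390809 m
RLR: c = (6 − d² + 2cos(α−β) + 2d(sin α − sin β))/8 = 0.726658; p = 2π − arccos c = 5.525833 rad; φ = atan2(cos α − cos β, d − sin α + sin β) = -0.297758 rad; t = (α − φ + p/2) mod 2π = 4.156687 rad, q = (α − β − t + p) mod 2π = 2.936452 rad → L = 1.65·(4.156687 + 5.525833 + 2.936452) = 1.65·12.618972 = 20.821304 m
LRL: c = (6 − d² + 2cos(α−β) − 2d(sin α − sin β))/8 = -1.125344, |c| > 1 → infeasible
Shortest: RSR with L = 5.026013 m ≈ 5.0260 m
Convert RSR to answer units (arcs ×180/π): t = 1.393770·180/π = 79.8571°, p = ρ·p = 1.65·1.478763 = 2.4400 m, q = 0.173536·180/π = 9.9429°, L = 5.0260 m.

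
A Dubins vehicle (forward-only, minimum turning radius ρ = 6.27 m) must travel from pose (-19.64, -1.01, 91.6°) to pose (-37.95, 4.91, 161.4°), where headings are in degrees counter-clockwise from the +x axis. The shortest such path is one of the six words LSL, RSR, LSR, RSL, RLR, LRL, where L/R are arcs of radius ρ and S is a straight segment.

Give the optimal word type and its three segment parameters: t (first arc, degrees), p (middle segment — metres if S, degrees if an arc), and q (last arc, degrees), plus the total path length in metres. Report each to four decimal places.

LSR: t = 91.3594°, p = 9.4077 m, q = 21.5594°, L = 21.7646 m

Let ψ = atan2(Δy, Δx) = atan2(5.92, -18.31) = 162.0829° be the start→goal bearing.
Normalize: d = |goal − start| / ρ = 19.243246/6.27 = 3.069098, α = (θ_start − ψ) mod 360° = 289.5171° = 5.053026 rad, β = (θ_goal − ψ) mod 360° = 359.3171° = 6.271266 rad.
Common terms: sin α = -0.942542, cos α = 0.334088, sin β = -0.011919, cos β = 0.999929, cos(α−β) = 0.345298, d² = 9.419364. Work in radians in the unit-radius frame; every candidate has L = ρ·(t + p + q).
LSL: p² = 2 + d² − 2cos(α−β) + 2d(sin α − sin β) = 5.016420; p = √p² = 2.239737; φ = atan2(cos β − cos α, d + sin α − sin β) = 0.301848 rad; t = (φ − α) mod 2π = 1.532007 rad, q = (β − φ) mod 2π = 5.969418 rad → L = 6.27·(1.532007 + 2.239737 + 5.969418) = 6.27·9.741162 = 61.077084 m
RSR: p² = 2 + d² − 2cos(α−β) + 2d(sin β − sin α) = 16.441115; p = √p² = 4.054764; φ = atan2(cos α − cos β, d − sin α + sin β) = -0.164959 rad; t = (α − φ) mod 2π = 5.217986 rad, q = (φ − β) mod 2π = 6.130145 rad → L = 6.27·(5.217986 + 4.054764 + 6.130145) = 6.27·15.402895 = 96.576153 m
LSR: p² = d² − 2 + 2cos(α−β) + 2d(sin α + sin β) = 2.251293; p = √p² = 1.500431; φ = atan2(−cos α − cos β, d + sin α + sin β) − atan2(−2, p) = 0.364363 rad; t = (φ − α) mod 2π = 1.594522 rad, q = (φ − β) mod 2π = 0.376282 rad → L = 6.27·(1.594522 + 1.500431 + 0.376282) = 6.27·3.471235 = 21.764643 m
RSL: p² = d² − 2 + 2cos(α−β) − 2d(sin α + sin β) = 13.968627; p = √p² = 3.737463; φ = atan2(cos α + cos β, d − sin α − sin β) − atan2(2, p) = -0.171203 rad; t = (α − φ) mod 2π = 5.224230 rad, q = (β − φ) mod 2π = 0.159284 rad → L = 6.27·(5.224230 + 3.737463 + 0.159284) = 6.27·9.120976 = 57.188521 m
RLR: c = (6 − d² + 2cos(α−β) + 2d(sin α − sin β))/8 = -1.055139, |c| > 1 → infeasible
LRL: c = (6 − d² + 2cos(α−β) − 2d(sin α − sin β))/8 = 0.372948; p = 2π − arccos c = 5.094573 rad; φ = atan2(cos β − cos α, d + sin α − sin β) = 0.301848 rad; t = (φ − α + p/2) mod 2π = 4.079293 rad, q = (β − α − t + p) mod 2π = 2.233519 rad → L = 6.27·(4.079293 + 5.094573 + 2.233519) = 6.27·11.407385 = 71.524305 m
Shortest: LSR with L = 21.764643 m ≈ 21.7646 m
Convert LSR to answer units (arcs ×180/π): t = 1.594522·180/π = 91.3594°, p = ρ·p = 6.27·1.500431 = 9.4077 m, q = 0.376282·180/π = 21.5594°, L = 21.7646 m.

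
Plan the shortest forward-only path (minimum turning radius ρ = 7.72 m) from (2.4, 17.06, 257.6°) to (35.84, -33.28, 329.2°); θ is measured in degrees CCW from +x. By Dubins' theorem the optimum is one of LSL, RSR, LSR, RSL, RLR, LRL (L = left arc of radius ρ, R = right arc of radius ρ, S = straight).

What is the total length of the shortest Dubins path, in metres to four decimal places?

61.2177 m

Let ψ = atan2(Δy, Δx) = atan2(-50.34, 33.44) = -56.4046° be the start→goal bearing.
Normalize: d = |goal − start| / ρ = 60.434669/7.72 = 7.828325, α = (θ_start − ψ) mod 360° = 314.0046° = 5.480414 rad, β = (θ_goal − ψ) mod 360° = 25.6046° = 0.446884 rad.
Common terms: sin α = -0.719284, cos α = 0.694716, sin β = 0.432158, cos β = 0.901798, cos(α−β) = 0.315649, d² = 61.282672. Work in radians in the unit-radius frame; every candidate has L = ρ·(t + p + q).
LSL: p² = 2 + d² − 2cos(α−β) + 2d(sin α − sin β) = 44.623647; p = √p² = 6.680093; φ = atan2(cos β − cos α, d + sin α − sin β) = 0.031005 rad; t = (φ − α) mod 2π = 0.833776 rad, q = (β − φ) mod 2π = 0.415880 rad → L = 7.72·(0.833776 + 6.680093 + 0.415880) = 7.72·7.929749 = 61.217663 m
RSR: p² = 2 + d² − 2cos(α−β) + 2d(sin β − sin α) = 80.679101; p = √p² = 8.982155; φ = atan2(cos α − cos β, d − sin α + sin β) = -0.023057 rad; t = (α − φ) mod 2π = 5.503471 rad, q = (φ − β) mod 2π = 5.813244 rad → L = 7.72·(5.503471 + 8.982155 + 5.813244) = 7.72·20.298869 = 156.707272 m
LSR: p² = d² − 2 + 2cos(α−β) + 2d(sin α + sin β) = 55.418538; p = √p² = 7.444363; φ = atan2(−cos α − cos β, d + sin α + sin β) − atan2(−2, p) = 0.053837 rad; t = (φ − α) mod 2π = 0.856608 rad, q = (φ − β) mod 2π = 5.890138 rad → L = 7.72·(0.856608 + 7.444363 + 5.890138) = 7.72·14.191109 = 109.555361 m
RSL: p² = d² − 2 + 2cos(α−β) − 2d(sin α + sin β) = 64.409403; p = √p² = 8.025547; φ = atan2(cos α + cos β, d − sin α − sin β) − atan2(2, p) = -0.049985 rad; t = (α − φ) mod 2π = 5.530399 rad, q = (β − φ) mod 2π = 0.496869 rad → L = 7.72·(5.530399 + 8.025547 + 0.496869) = 7.72·14.052815 = 108.487731 m
RLR: c = (6 − d² + 2cos(α−β) + 2d(sin α − sin β))/8 = -9.084888, |c| > 1 → infeasible
LRL: c = (6 − d² + 2cos(α−β) − 2d(sin α − sin β))/8 = -4.577956, |c| > 1 → infeasible
Shortest: LSL with L = 61.217663 m ≈ 61.2177 m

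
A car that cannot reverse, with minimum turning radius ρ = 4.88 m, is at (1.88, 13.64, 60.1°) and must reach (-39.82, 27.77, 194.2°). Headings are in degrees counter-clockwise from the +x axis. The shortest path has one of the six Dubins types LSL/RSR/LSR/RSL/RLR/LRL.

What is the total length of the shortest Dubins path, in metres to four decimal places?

48.3570 m

Let ψ = atan2(Δy, Δx) = atan2(14.13, -41.70) = 161.2811° be the start→goal bearing.
Normalize: d = |goal − start| / ρ = 44.028933/4.88 = 9.022322, α = (θ_start − ψ) mod 360° = 258.8189° = 4.517242 rad, β = (θ_goal − ψ) mod 360° = 32.9189° = 0.574543 rad.
Common terms: sin α = -0.981019, cos α = -0.193911, sin β = 0.543451, cos β = 0.839441, cos(α−β) = -0.695913, d² = 81.402299. Work in radians in the unit-radius frame; every candidate has L = ρ·(t + p + q).
LSL: p² = 2 + d² − 2cos(α−β) + 2d(sin α − sin β) = 57.285597; p = √p² = 7.568725; φ = atan2(cos β − cos α, d + sin α − sin β) = 0.136957 rad; t = (φ − α) mod 2π = 1.902900 rad, q = (β − φ) mod 2π = 0.437586 rad → L = 4.88·(1.902900 + 7.568725 + 0.437586) = 4.88·9.909211 = 48.356952 m
RSR: p² = 2 + d² − 2cos(α−β) + 2d(sin β − sin α) = 112.302652; p = √p² = 10.597295; φ = atan2(cos α − cos β, d − sin α + sin β) = -0.097666 rad; t = (α − φ) mod 2π = 4.614908 rad, q = (φ − β) mod 2π = 5.610976 rad → L = 4.88·(4.614908 + 10.597295 + 5.610976) = 4.88·20.823179 = 101.617112 m
LSR: p² = d² − 2 + 2cos(α−β) + 2d(sin α + sin β) = 70.114717; p = √p² = 8.373453; φ = atan2(−cos α − cos β, d + sin α + sin β) − atan2(−2, p) = 0.159404 rad; t = (φ − α) mod 2π = 1.925347 rad, q = (φ − β) mod 2π = 5.868046 rad → L = 4.88·(1.925347 + 8.373453 + 5.868046) = 4.88·16.166846 = 78.894210 m
RSL: p² = d² − 2 + 2cos(α−β) − 2d(sin α + sin β) = 85.906229; p = √p² = 9.268561; φ = atan2(cos α + cos β, d − sin α − sin β) − atan2(2, p) = -0.144392 rad; t = (α − φ) mod 2π = 4.661634 rad, q = (β − φ) mod 2π = 0.718935 rad → L = 4.88·(4.661634 + 9.268561 + 0.718935) = 4.88·14.649130 = 71.487753 m
RLR: c = (6 − d² + 2cos(α−β) + 2d(sin α − sin β))/8 = -13.037831, |c| > 1 → infeasible
LRL: c = (6 − d² + 2cos(α−β) − 2d(sin α − sin β))/8 = -6.160700, |c| > 1 → infeasible
Shortest: LSL with L = 48.356952 m ≈ 48.3570 m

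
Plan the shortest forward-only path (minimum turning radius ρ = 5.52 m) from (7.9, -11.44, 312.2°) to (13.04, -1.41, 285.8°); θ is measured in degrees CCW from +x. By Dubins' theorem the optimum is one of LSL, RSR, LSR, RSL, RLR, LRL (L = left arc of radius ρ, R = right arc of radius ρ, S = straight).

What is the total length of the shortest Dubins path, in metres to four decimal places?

Let ψ = atan2(Δy, Δx) = atan2(10.03, 5.14) = 62.8666° be the start→goal bearing.
Normalize: d = |goal − start| / ρ = 11.270337/5.52 = 2.041728, α = (θ_start − ψ) mod 360° = 249.3334° = 4.351690 rad, β = (θ_goal − ψ) mod 360° = 222.9334° = 3.890923 rad.
Common terms: sin α = -0.935650, cos α = -0.352929, sin β = -0.681148, cos β = -0.732145, cos(α−β) = 0.895712, d² = 4.168652. Work in radians in the unit-radius frame; every candidate has L = ρ·(t + p + q).
LSL: p² = 2 + d² − 2cos(α−β) + 2d(sin α − sin β) = 3.337982; p = √p² = 1.827014; φ = atan2(cos β − cos α, d + sin α − sin β) = -0.209081 rad; t = (φ − α) mod 2π = 1.722415 rad, q = (β − φ) mod 2π = 4.100003 rad → L = 5.52·(1.722415 + 1.827014 + 4.100003) = 5.52·7.649433 = 42.224869 m
RSR: p² = 2 + d² − 2cos(α−β) + 2d(sin β − sin α) = 5.416476; p = √p² = 2.327332; φ = atan2(cos α − cos β, d − sin α + sin β) = 0.163670 rad; t = (α − φ) mod 2π = 4.188019 rad, q = (φ − β) mod 2π = 2.555933 rad → L = 5.52·(4.188019 + 2.327332 + 2.555933) = 5.52·9.071285 = 50.073491 m
LSR: p² = d² − 2 + 2cos(α−β) + 2d(sin α + sin β) = -2.642049 < 0 → infeasible
RSL: p² = d² − 2 + 2cos(α−β) − 2d(sin α + sin β) = 10.562201; p = √p² = 3.249954; φ = atan2(cos α + cos β, d − sin α − sin β) − atan2(2, p) = -0.839985 rad; t = (α − φ) mod 2π = 5.191674 rad, q = (β − φ) mod 2π = 4.730907 rad → L = 5.52·(5.191674 + 3.249954 + 4.730907) = 5.52·13.172535 = 72.712396 m
RLR: c = (6 − d² + 2cos(α−β) + 2d(sin α − sin β))/8 = 0.322941; p = 2π − arccos c = 5.041224 rad; φ = atan2(cos α − cos β, d − sin α + sin β) = 0.163670 rad; t = (α − φ + p/2) mod 2π = 0.425446 rad, q = (α − β − t + p) mod 2π = 5.076545 rad → L = 5.52·(0.425446 + 5.041224 + 5.076545) = 5.52·10.543215 = 58.198545 m
LRL: c = (6 − d² + 2cos(α−β) − 2d(sin α − sin β))/8 = 0.582752; p = 2π − arccos c = 5.334500 rad; φ = atan2(cos β − cos α, d + sin α − sin β) = -0.209081 rad; t = (φ − α + p/2) mod 2π = 4.389665 rad, q = (β − α − t + p) mod 2π = 0.484068 rad → L = 5.52·(4.389665 + 5.334500 + 0.484068) = 5.52·10.208234 = 56.349451 m
Shortest: LSL with L = 42.224869 m ≈ 42.2249 m

42.2249 m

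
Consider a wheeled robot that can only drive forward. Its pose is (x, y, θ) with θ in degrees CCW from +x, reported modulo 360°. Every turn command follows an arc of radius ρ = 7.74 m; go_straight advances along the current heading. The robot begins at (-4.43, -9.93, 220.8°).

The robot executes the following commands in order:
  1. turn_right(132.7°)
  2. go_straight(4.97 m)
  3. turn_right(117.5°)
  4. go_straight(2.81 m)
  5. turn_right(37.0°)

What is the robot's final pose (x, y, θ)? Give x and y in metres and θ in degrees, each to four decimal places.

set_pose: (x, y, θ) = (-4.4300, -9.9300, 220.8000°), ρ = 7.74
turn_right(132.7°): centre at ρ to the right, rotate −132.7° → (-17.2232, -3.8142, 88.1000°)
go_straight(4.97): x += 4.97·cos θ, y += 4.97·sin θ → (-17.0584, 1.1530, 88.1000°)
turn_right(117.5°): centre at ρ to the right, rotate −117.5° → (-5.5231, 7.6396, -29.4000° ≡ 330.6000°)
go_straight(2.81): x += 2.81·cos θ, y += 2.81·sin θ → (-3.0750, 6.2602, 330.6000°)
turn_right(37.0°): centre at ρ to the right, rotate −37.0° → (0.2181, 2.6157, 293.6000°)

(0.2181, 2.6157, 293.6000°)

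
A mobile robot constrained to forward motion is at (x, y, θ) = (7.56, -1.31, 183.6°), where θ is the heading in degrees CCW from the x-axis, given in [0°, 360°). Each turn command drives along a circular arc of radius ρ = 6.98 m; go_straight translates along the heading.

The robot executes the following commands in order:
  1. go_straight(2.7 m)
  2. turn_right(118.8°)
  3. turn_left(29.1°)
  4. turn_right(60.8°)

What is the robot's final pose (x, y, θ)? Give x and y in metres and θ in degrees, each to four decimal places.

(1.9115, 18.2273, 33.1000°)

set_pose: (x, y, θ) = (7.5600, -1.3100, 183.6000°), ρ = 6.98
go_straight(2.7): x += 2.7·cos θ, y += 2.7·sin θ → (4.8653, -1.4795, 183.6000°)
turn_right(118.8°): centre at ρ to the right, rotate −118.8° → (-1.8886, 8.4586, 64.8000°)
turn_left(29.1°): centre at ρ to the left, rotate +29.1° → (-1.2405, 11.9053, 93.9000°)
turn_right(60.8°): centre at ρ to the right, rotate −60.8° → (1.9115, 18.2273, 33.1000°)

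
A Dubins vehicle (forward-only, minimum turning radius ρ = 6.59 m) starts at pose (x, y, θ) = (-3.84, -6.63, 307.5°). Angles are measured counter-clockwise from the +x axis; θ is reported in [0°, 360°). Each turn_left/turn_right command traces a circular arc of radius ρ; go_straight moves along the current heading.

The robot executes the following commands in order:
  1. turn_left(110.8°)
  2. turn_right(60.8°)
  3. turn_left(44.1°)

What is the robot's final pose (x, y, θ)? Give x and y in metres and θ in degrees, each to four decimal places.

(17.5521, -1.3045, 41.6000°)

set_pose: (x, y, θ) = (-3.8400, -6.6300, 307.5000°), ρ = 6.59
turn_left(110.8°): centre at ρ to the left, rotate +110.8° → (6.9950, -6.0811, 418.3000° ≡ 58.3000°)
turn_right(60.8°): centre at ρ to the right, rotate −60.8° → (12.8893, -2.9603, -2.5000° ≡ 357.5000°)
turn_left(44.1°): centre at ρ to the left, rotate +44.1° → (17.5521, -1.3045, 401.6000° ≡ 41.6000°)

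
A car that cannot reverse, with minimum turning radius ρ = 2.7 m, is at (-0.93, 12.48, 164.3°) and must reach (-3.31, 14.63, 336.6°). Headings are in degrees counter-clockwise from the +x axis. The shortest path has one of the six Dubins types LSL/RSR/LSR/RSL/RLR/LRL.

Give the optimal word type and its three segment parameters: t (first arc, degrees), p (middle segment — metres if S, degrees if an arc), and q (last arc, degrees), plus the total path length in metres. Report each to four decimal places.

LRL: t = 68.0966°, p = 275.6626°, q = 19.8660°, L = 17.1354 m

Let ψ = atan2(Δy, Δx) = atan2(2.15, -2.38) = 137.9066° be the start→goal bearing.
Normalize: d = |goal − start| / ρ = 3.207320/2.7 = 1.187896, α = (θ_start − ψ) mod 360° = 26.3934° = 0.460652 rad, β = (θ_goal − ψ) mod 360° = 198.6934° = 3.467855 rad.
Common terms: sin α = 0.444533, cos α = 0.895763, sin β = -0.320505, cos β = -0.947247, cos(α−β) = -0.990983, d² = 1.411097. Work in radians in the unit-radius frame; every candidate has L = ρ·(t + p + q).
LSL: p² = 2 + d² − 2cos(α−β) + 2d(sin α − sin β) = 7.210633; p = √p² = 2.685262; φ = atan2(cos β − cos α, d + sin α − sin β) = -0.756448 rad; t = (φ − α) mod 2π = 5.066085 rad, q = (β − φ) mod 2π = 4.224303 rad → L = 2.7·(5.066085 + 2.685262 + 4.224303) = 2.7·11.975650 = 32.334255 m
RSR: p² = 2 + d² − 2cos(α−β) + 2d(sin β − sin α) = 3.575494; p = √p² = 1.890898; φ = atan2(cos α − cos β, d − sin α + sin β) = 1.345260 rad; t = (α − φ) mod 2π = 5.398577 rad, q = (φ − β) mod 2π = 4.160591 rad → L = 2.7·(5.398577 + 1.890898 + 4.160591) = 2.7·11.450066 = 30.915178 m
LSR: p² = d² − 2 + 2cos(α−β) + 2d(sin α + sin β) = -2.276204 < 0 → infeasible
RSL: p² = d² − 2 + 2cos(α−β) − 2d(sin α + sin β) = -2.865534 < 0 → infeasible
RLR: c = (6 − d² + 2cos(α−β) + 2d(sin α − sin β))/8 = 0.553063; p = 2π − arccos c = 5.298425 rad; φ = atan2(cos α − cos β, d − sin α + sin β) = 1.345260 rad; t = (α − φ + p/2) mod 2π = 1.764605 rad, q = (α − β − t + p) mod 2π = 0.526618 rad → L = 2.7·(1.764605 + 5.298425 + 0.526618) = 2.7·7.589649 = 20.492051 m
LRL: c = (6 − d² + 2cos(α−β) − 2d(sin α − sin β))/8 = 0.098671; p = 2π − arccos c = 4.811221 rad; φ = atan2(cos β − cos α, d + sin α − sin β) = -0.756448 rad; t = (φ − α + p/2) mod 2π = 1.188510 rad, q = (β − α − t + p) mod 2π = 0.346728 rad → L = 2.7·(1.188510 + 4.811221 + 0.346728) = 2.7·6.346458 = 17.135437 m
Shortest: LRL with L = 17.135437 m ≈ 17.1354 m
Convert LRL to answer units (arcs ×180/π): t = 1.188510·180/π = 68.0966°, p = 4.811221·180/π = 275.6626°, q = 0.346728·180/π = 19.8660°, L = 17.1354 m.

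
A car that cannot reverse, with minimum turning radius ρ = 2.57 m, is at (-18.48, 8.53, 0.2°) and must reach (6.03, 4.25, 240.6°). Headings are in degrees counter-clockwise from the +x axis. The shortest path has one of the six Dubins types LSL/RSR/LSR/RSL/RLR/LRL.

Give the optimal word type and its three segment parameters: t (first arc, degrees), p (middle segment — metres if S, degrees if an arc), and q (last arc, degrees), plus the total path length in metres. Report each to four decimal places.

RSR: t = 1.3539°, p = 22.2665 m, q = 118.2461°, L = 27.6312 m

Let ψ = atan2(Δy, Δx) = atan2(-4.28, 24.51) = -9.9053° be the start→goal bearing.
Normalize: d = |goal − start| / ρ = 24.880886/2.57 = 9.681279, α = (θ_start − ψ) mod 360° = 10.1053° = 0.176370 rad, β = (θ_goal − ψ) mod 360° = 250.5053° = 4.372142 rad.
Common terms: sin α = 0.175457, cos α = 0.984487, sin β = -0.942672, cos β = -0.333720, cos(α−β) = -0.493942, d² = 93.727157. Work in radians in the unit-radius frame; every candidate has L = ρ·(t + p + q).
LSL: p² = 2 + d² − 2cos(α−β) + 2d(sin α − sin β) = 118.364884; p = √p² = 10.879563; φ = atan2(cos β − cos α, d + sin α − sin β) = -0.121462 rad; t = (φ − α) mod 2π = 5.985353 rad, q = (β − φ) mod 2π = 4.493604 rad → L = 2.57·(5.985353 + 10.879563 + 4.493604) = 2.57·21.358520 = 54.891395 m
RSR: p² = 2 + d² − 2cos(α−β) + 2d(sin β − sin α) = 75.065198; p = √p² = 8.664017; φ = atan2(cos α − cos β, d − sin α + sin β) = 0.152741 rad; t = (α − φ) mod 2π = 0.023630 rad, q = (φ − β) mod 2π = 2.063784 rad → L = 2.57·(0.023630 + 8.664017 + 2.063784) = 2.57·10.751431 = 27.631178 m
LSR: p² = d² − 2 + 2cos(α−β) + 2d(sin α + sin β) = 75.884029; p = √p² = 8.711144; φ = atan2(−cos α − cos β, d + sin α + sin β) − atan2(−2, p) = 0.152805 rad; t = (φ − α) mod 2π = 6.259620 rad, q = (φ − β) mod 2π = 2.063848 rad → L = 2.57·(6.259620 + 8.711144 + 2.063848) = 2.57·17.034612 = 43.778953 m
RSL: p² = d² − 2 + 2cos(α−β) − 2d(sin α + sin β) = 105.594518; p = √p² = 10.275919; φ = atan2(cos α + cos β, d − sin α − sin β) − atan2(2, p) = -0.130024 rad; t = (α − φ) mod 2π = 0.306394 rad, q = (β − φ) mod 2π = 4.502165 rad → L = 2.57·(0.306394 + 10.275919 + 4.502165) = 2.57·15.084478 = 38.767109 m
RLR: c = (6 − d² + 2cos(α−β) + 2d(sin α − sin β))/8 = -8.383150, |c| > 1 → infeasible
LRL: c = (6 − d² + 2cos(α−β) − 2d(sin α − sin β))/8 = -13.795610, |c| > 1 → infeasible
Shortest: RSR with L = 27.631178 m ≈ 27.6312 m
Convert RSR to answer units (arcs ×180/π): t = 0.023630·180/π = 1.3539°, p = ρ·p = 2.57·8.664017 = 22.2665 m, q = 2.063784·180/π = 118.2461°, L = 27.6312 m.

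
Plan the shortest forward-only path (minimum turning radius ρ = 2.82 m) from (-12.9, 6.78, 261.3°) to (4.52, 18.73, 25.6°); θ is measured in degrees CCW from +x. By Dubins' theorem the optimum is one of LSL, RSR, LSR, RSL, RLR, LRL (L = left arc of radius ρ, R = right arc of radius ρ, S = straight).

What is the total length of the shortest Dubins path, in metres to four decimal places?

26.2422 m

Let ψ = atan2(Δy, Δx) = atan2(11.95, 17.42) = 34.4499° be the start→goal bearing.
Normalize: d = |goal − start| / ρ = 21.124841/2.82 = 7.491078, α = (θ_start − ψ) mod 360° = 226.8501° = 3.959282 rad, β = (θ_goal − ψ) mod 360° = 351.1501° = 6.128726 rad.
Common terms: sin α = -0.729567, cos α = -0.683909, sin β = -0.153846, cos β = 0.988095, cos(α−β) = -0.563526, d² = 56.116254. Work in radians in the unit-radius frame; every candidate has L = ρ·(t + p + q).
LSL: p² = 2 + d² − 2cos(α−β) + 2d(sin α − sin β) = 50.617752; p = √p² = 7.114615; φ = atan2(cos β − cos α, d + sin α − sin β) = 0.237229 rad; t = (φ − α) mod 2π = 2.561132 rad, q = (β − φ) mod 2π = 5.891498 rad → L = 2.82·(2.561132 + 7.114615 + 5.891498) = 2.82·15.567245 = 43.899631 m
RSR: p² = 2 + d² − 2cos(α−β) + 2d(sin β − sin α) = 67.868861; p = √p² = 8.238256; φ = atan2(cos α − cos β, d − sin α + sin β) = -0.204376 rad; t = (α − φ) mod 2π = 4.163658 rad, q = (φ − β) mod 2π = 6.233269 rad → L = 2.82·(4.163658 + 8.238256 + 6.233269) = 2.82·18.635182 = 52.551214 m
LSR: p² = d² − 2 + 2cos(α−β) + 2d(sin α + sin β) = 39.753768; p = √p² = 6.305059; φ = atan2(−cos α − cos β, d + sin α + sin β) − atan2(−2, p) = 0.261163 rad; t = (φ − α) mod 2π = 2.585067 rad, q = (φ − β) mod 2π = 0.415622 rad → L = 2.82·(2.585067 + 6.305059 + 0.415622) = 2.82·9.305748 = 26.242209 m
RSL: p² = d² − 2 + 2cos(α−β) − 2d(sin α + sin β) = 66.224636; p = √p² = 8.137852; φ = atan2(cos α + cos β, d − sin α − sin β) − atan2(2, p) = -0.204682 rad; t = (α − φ) mod 2π = 4.163964 rad, q = (β − φ) mod 2π = 0.050223 rad → L = 2.82·(4.163964 + 8.137852 + 0.050223) = 2.82·12.352039 = 34.832749 m
RLR: c = (6 − d² + 2cos(α−β) + 2d(sin α − sin β))/8 = -7.483608, |c| > 1 → infeasible
LRL: c = (6 − d² + 2cos(α−β) − 2d(sin α − sin β))/8 = -5.327219, |c| > 1 → infeasible
Shortest: LSR with L = 26.242209 m ≈ 26.2422 m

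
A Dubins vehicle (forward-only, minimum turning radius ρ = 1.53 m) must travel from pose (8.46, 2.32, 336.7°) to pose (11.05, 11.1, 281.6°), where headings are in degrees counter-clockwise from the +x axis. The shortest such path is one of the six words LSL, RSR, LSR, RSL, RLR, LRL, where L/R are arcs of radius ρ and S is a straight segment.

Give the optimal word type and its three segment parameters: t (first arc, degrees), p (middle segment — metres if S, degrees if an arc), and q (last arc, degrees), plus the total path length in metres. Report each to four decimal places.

LSR: t = 134.9581°, p = 6.3888 m, q = 190.0581°, L = 15.0679 m

Let ψ = atan2(Δy, Δx) = atan2(8.78, 2.59) = 73.5645° be the start→goal bearing.
Normalize: d = |goal − start| / ρ = 9.154043/1.53 = 5.983035, α = (θ_start − ψ) mod 360° = 263.1355° = 4.592580 rad, β = (θ_goal − ψ) mod 360° = 208.0355° = 3.630904 rad.
Common terms: sin α = -0.992832, cos α = -0.119522, sin β = -0.470018, cos β = -0.882657, cos(α−β) = 0.572146, d² = 35.796702. Work in radians in the unit-radius frame; every candidate has L = ρ·(t + p + q).
LSL: p² = 2 + d² − 2cos(α−β) + 2d(sin α − sin β) = 30.396387; p = √p² = 5.513292; φ = atan2(cos β − cos α, d + sin α − sin β) = -0.138863 rad; t = (φ − α) mod 2π = 1.551742 rad, q = (β − φ) mod 2π = 3.769767 rad → L = 1.53·(1.551742 + 5.513292 + 3.769767) = 1.53·10.834801 = 16.577245 m
RSR: p² = 2 + d² − 2cos(α−β) + 2d(sin β − sin α) = 42.908434; p = √p² = 6.550453; φ = atan2(cos α − cos β, d − sin α + sin β) = 0.116766 rad; t = (α − φ) mod 2π = 4.475814 rad, q = (φ − β) mod 2π = 2.769048 rad → L = 1.53·(4.475814 + 6.550453 + 2.769048) = 1.53·13.795315 = 21.106831 m
LSR: p² = d² − 2 + 2cos(α−β) + 2d(sin α + sin β) = 17.436437; p = √p² = 4.175696; φ = atan2(−cos α − cos β, d + sin α + sin β) − atan2(−2, p) = 0.664859 rad; t = (φ − α) mod 2π = 2.355464 rad, q = (φ − β) mod 2π = 3.317140 rad → L = 1.53·(2.355464 + 4.175696 + 3.317140) = 1.53·9.848300 = 15.067899 m
RSL: p² = d² − 2 + 2cos(α−β) − 2d(sin α + sin β) = 52.445551; p = √p² = 7.241930; φ = atan2(cos α + cos β, d − sin α − sin β) − atan2(2, p) = -0.403244 rad; t = (α − φ) mod 2π = 4.995824 rad, q = (β − φ) mod 2π = 4.034148 rad → L = 1.53·(4.995824 + 7.241930 + 4.034148) = 1.53·16.271902 = 24.896010 m
RLR: c = (6 − d² + 2cos(α−β) + 2d(sin α − sin β))/8 = -4.363554, |c| > 1 → infeasible
LRL: c = (6 − d² + 2cos(α−β) − 2d(sin α − sin β))/8 = -2.799548, |c| > 1 → infeasible
Shortest: LSR with L = 15.067899 m ≈ 15.0679 m
Convert LSR to answer units (arcs ×180/π): t = 2.355464·180/π = 134.9581°, p = ρ·p = 1.53·4.175696 = 6.3888 m, q = 3.317140·180/π = 190.0581°, L = 15.0679 m.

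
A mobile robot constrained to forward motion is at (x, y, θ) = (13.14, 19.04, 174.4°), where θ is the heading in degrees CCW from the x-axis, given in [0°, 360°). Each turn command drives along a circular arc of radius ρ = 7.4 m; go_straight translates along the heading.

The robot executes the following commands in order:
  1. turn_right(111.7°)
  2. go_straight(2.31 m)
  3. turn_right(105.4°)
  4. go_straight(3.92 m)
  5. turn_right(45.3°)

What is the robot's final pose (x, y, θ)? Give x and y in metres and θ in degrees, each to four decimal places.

set_pose: (x, y, θ) = (13.1400, 19.0400, 174.4000°), ρ = 7.4
turn_right(111.7°): centre at ρ to the right, rotate −111.7° → (7.2863, 29.7987, 62.7000°)
go_straight(2.31): x += 2.31·cos θ, y += 2.31·sin θ → (8.3458, 31.8514, 62.7000°)
turn_right(105.4°): centre at ρ to the right, rotate −105.4° → (19.9400, 33.8958, -42.7000° ≡ 317.3000°)
go_straight(3.92): x += 3.92·cos θ, y += 3.92·sin θ → (22.8208, 31.2374, 317.3000°)
turn_right(45.3°): centre at ρ to the right, rotate −45.3° → (25.1980, 26.0573, 272.0000°)

(25.1980, 26.0573, 272.0000°)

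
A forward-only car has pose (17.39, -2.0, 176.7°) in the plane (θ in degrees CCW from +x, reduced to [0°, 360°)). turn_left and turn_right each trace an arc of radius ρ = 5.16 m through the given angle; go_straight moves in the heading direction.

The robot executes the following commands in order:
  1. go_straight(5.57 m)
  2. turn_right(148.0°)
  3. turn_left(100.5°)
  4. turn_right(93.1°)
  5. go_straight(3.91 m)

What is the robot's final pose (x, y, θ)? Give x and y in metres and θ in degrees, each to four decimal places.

(15.2868, 25.5198, 36.1000°)

set_pose: (x, y, θ) = (17.3900, -2.0000, 176.7000°), ρ = 5.16
go_straight(5.57): x += 5.57·cos θ, y += 5.57·sin θ → (11.8292, -1.6794, 176.7000°)
turn_right(148.0°): centre at ρ to the right, rotate −148.0° → (9.6483, 7.9981, 28.7000°)
turn_left(100.5°): centre at ρ to the left, rotate +100.5° → (11.1691, 15.7855, 129.2000°)
turn_right(93.1°): centre at ρ to the right, rotate −93.1° → (12.1275, 23.2160, 36.1000°)
go_straight(3.91): x += 3.91·cos θ, y += 3.91·sin θ → (15.2868, 25.5198, 36.1000°)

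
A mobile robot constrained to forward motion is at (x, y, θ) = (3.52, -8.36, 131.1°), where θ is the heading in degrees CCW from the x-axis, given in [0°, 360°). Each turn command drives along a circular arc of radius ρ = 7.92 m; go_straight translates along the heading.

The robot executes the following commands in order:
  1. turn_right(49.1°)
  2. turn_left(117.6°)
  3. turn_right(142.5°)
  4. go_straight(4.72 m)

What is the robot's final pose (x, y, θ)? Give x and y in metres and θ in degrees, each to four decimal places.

set_pose: (x, y, θ) = (3.5200, -8.3600, 131.1000°), ρ = 7.92
turn_right(49.1°): centre at ρ to the right, rotate −49.1° → (1.6453, -2.0513, 82.0000°)
turn_left(117.6°): centre at ρ to the left, rotate +117.6° → (-8.8544, 6.5120, 199.6000°)
turn_right(142.5°): centre at ρ to the right, rotate −142.5° → (-18.1610, 18.2750, 57.1000°)
go_straight(4.72): x += 4.72·cos θ, y += 4.72·sin θ → (-15.5972, 22.2381, 57.1000°)

(-15.5972, 22.2381, 57.1000°)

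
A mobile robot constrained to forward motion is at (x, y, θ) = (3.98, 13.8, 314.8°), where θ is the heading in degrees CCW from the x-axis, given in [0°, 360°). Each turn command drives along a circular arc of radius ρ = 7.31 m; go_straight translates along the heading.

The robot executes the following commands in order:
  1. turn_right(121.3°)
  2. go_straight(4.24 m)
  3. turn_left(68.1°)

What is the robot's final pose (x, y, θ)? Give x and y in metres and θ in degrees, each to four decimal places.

(-9.1484, -5.4889, 261.6000°)

set_pose: (x, y, θ) = (3.9800, 13.8000, 314.8000°), ρ = 7.31
turn_right(121.3°): centre at ρ to the right, rotate −121.3° → (0.4995, 1.5411, 193.5000°)
go_straight(4.24): x += 4.24·cos θ, y += 4.24·sin θ → (-3.6233, 0.5513, 193.5000°)
turn_left(68.1°): centre at ρ to the left, rotate +68.1° → (-9.1484, -5.4889, 261.6000°)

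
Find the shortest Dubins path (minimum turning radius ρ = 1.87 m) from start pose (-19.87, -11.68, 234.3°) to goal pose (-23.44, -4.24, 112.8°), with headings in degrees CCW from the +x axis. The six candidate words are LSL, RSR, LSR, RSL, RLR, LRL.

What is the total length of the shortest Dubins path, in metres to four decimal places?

Let ψ = atan2(Δy, Δx) = atan2(7.44, -3.57) = 115.6335° be the start→goal bearing.
Normalize: d = |goal − start| / ρ = 8.252182/1.87 = 4.412931, α = (θ_start − ψ) mod 360° = 118.6665° = 2.071121 rad, β = (θ_goal − ψ) mod 360° = 357.1665° = 6.233731 rad.
Common terms: sin α = 0.877427, cos α = -0.479711, sin β = -0.049434, cos β = 0.998777, cos(α−β) = -0.522499, d² = 19.473963. Work in radians in the unit-radius frame; every candidate has L = ρ·(t + p + q).
LSL: p² = 2 + d² − 2cos(α−β) + 2d(sin α − sin β) = 30.699302; p = √p² = 5.540695; φ = atan2(cos β − cos α, d + sin α − sin β) = 0.270114 rad; t = (φ − α) mod 2π = 4.482178 rad, q = (β − φ) mod 2π = 5.963617 rad → L = 1.87·(4.482178 + 5.540695 + 5.963617) = 1.87·15.986491 = 29.894738 m
RSR: p² = 2 + d² − 2cos(α−β) + 2d(sin β − sin α) = 14.338617; p = √p² = 3.786637; φ = atan2(cos α − cos β, d − sin α + sin β) = -0.401119 rad; t = (α − φ) mod 2π = 2.472240 rad, q = (φ − β) mod 2π = 5.931520 rad → L = 1.87·(2.472240 + 3.786637 + 5.931520) = 1.87·12.190397 = 22.796042 m
LSR: p² = d² − 2 + 2cos(α−β) + 2d(sin α + sin β) = 23.736719; p = √p² = 4.872034; φ = atan2(−cos α − cos β, d + sin α + sin β) − atan2(−2, p) = 0.290811 rad; t = (φ − α) mod 2π = 4.502875 rad, q = (φ − β) mod 2π = 0.340265 rad → L = 1.87·(4.502875 + 4.872034 + 0.340265) = 1.87·9.715175 = 18.167377 m
RSL: p² = d² − 2 + 2cos(α−β) − 2d(sin α + sin β) = 9.121212; p = √p² = 3.020134; φ = atan2(cos α + cos β, d − sin α − sin β) − atan2(2, p) = -0.441128 rad; t = (α − φ) mod 2π = 2.512249 rad, q = (β − φ) mod 2π = 0.391674 rad → L = 1.87·(2.512249 + 3.020134 + 0.391674) = 1.87·5.924057 = 11.077987 m
RLR: c = (6 − d² + 2cos(α−β) + 2d(sin α − sin β))/8 = -0.792327; p = 2π − arccos c = 3.797775 rad; φ = atan2(cos α − cos β, d − sin α + sin β) = -0.401119 rad; t = (α − φ + p/2) mod 2π = 4.371128 rad, q = (α − β − t + p) mod 2π = 1.547222 rad → L = 1.87·(4.371128 + 3.797775 + 1.547222) = 1.87·9.716125 = 18.169154 m
LRL: c = (6 − d² + 2cos(α−β) − 2d(sin α − sin β))/8 = -2.837413, |c| > 1 → infeasible
Shortest: RSL with L = 11.077987 m ≈ 11.0780 m

11.0780 m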